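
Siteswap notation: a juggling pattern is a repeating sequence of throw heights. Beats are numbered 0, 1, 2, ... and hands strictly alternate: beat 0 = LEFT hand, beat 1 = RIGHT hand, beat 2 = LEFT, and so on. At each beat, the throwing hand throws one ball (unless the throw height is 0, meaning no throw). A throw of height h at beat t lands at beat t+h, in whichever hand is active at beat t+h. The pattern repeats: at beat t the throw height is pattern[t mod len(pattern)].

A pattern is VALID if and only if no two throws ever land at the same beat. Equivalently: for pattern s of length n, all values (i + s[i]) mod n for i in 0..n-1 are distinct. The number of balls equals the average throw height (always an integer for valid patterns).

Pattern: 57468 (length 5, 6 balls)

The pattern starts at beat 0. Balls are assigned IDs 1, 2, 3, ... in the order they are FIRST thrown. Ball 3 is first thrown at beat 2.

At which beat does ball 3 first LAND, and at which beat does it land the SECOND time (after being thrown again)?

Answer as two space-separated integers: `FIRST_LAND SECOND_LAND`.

Beat 0 (L): throw ball1 h=5 -> lands@5:R; in-air after throw: [b1@5:R]
Beat 1 (R): throw ball2 h=7 -> lands@8:L; in-air after throw: [b1@5:R b2@8:L]
Beat 2 (L): throw ball3 h=4 -> lands@6:L; in-air after throw: [b1@5:R b3@6:L b2@8:L]
Beat 3 (R): throw ball4 h=6 -> lands@9:R; in-air after throw: [b1@5:R b3@6:L b2@8:L b4@9:R]
Beat 4 (L): throw ball5 h=8 -> lands@12:L; in-air after throw: [b1@5:R b3@6:L b2@8:L b4@9:R b5@12:L]
Beat 5 (R): throw ball1 h=5 -> lands@10:L; in-air after throw: [b3@6:L b2@8:L b4@9:R b1@10:L b5@12:L]
Beat 6 (L): throw ball3 h=7 -> lands@13:R; in-air after throw: [b2@8:L b4@9:R b1@10:L b5@12:L b3@13:R]
Beat 7 (R): throw ball6 h=4 -> lands@11:R; in-air after throw: [b2@8:L b4@9:R b1@10:L b6@11:R b5@12:L b3@13:R]
Beat 8 (L): throw ball2 h=6 -> lands@14:L; in-air after throw: [b4@9:R b1@10:L b6@11:R b5@12:L b3@13:R b2@14:L]
Beat 9 (R): throw ball4 h=8 -> lands@17:R; in-air after throw: [b1@10:L b6@11:R b5@12:L b3@13:R b2@14:L b4@17:R]
Beat 10 (L): throw ball1 h=5 -> lands@15:R; in-air after throw: [b6@11:R b5@12:L b3@13:R b2@14:L b1@15:R b4@17:R]
Beat 11 (R): throw ball6 h=7 -> lands@18:L; in-air after throw: [b5@12:L b3@13:R b2@14:L b1@15:R b4@17:R b6@18:L]
Beat 12 (L): throw ball5 h=4 -> lands@16:L; in-air after throw: [b3@13:R b2@14:L b1@15:R b5@16:L b4@17:R b6@18:L]
Beat 13 (R): throw ball3 h=6 -> lands@19:R; in-air after throw: [b2@14:L b1@15:R b5@16:L b4@17:R b6@18:L b3@19:R]
Ball 3: thrown@2 h=4 -> first land @6; rethrown@6 h=7 -> second land @13

Answer: 6 13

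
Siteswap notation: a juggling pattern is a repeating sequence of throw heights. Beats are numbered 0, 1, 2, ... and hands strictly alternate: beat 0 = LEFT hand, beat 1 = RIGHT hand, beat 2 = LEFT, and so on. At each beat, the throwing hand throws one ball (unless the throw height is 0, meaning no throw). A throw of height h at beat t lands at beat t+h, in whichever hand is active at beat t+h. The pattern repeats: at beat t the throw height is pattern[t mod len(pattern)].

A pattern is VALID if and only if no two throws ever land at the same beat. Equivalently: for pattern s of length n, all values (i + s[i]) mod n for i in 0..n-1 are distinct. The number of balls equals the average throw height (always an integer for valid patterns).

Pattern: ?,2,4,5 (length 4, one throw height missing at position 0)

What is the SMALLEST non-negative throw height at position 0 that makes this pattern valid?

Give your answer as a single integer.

Answer: 1

Derivation:
i=0: s[i]=? (unknown)
i=1: (1 + 2) mod 4 = 3
i=2: (2 + 4) mod 4 = 2
i=3: (3 + 5) mod 4 = 0
Known residues: [0, 2, 3]; need a permutation of 0..3, so missing residue r = 1
Need (0 + s) mod 4 = 1; smallest s = (1 - 0) mod 4 = 1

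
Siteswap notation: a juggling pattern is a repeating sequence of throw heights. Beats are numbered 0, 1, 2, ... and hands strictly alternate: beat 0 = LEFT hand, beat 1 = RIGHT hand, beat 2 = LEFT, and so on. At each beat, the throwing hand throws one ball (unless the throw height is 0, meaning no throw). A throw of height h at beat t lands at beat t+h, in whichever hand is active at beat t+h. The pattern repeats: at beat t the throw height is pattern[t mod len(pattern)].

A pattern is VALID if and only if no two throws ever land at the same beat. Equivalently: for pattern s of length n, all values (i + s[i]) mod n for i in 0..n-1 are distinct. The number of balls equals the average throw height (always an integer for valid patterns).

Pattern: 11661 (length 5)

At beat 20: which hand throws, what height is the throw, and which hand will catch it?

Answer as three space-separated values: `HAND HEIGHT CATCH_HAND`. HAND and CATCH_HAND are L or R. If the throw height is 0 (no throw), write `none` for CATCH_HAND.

Beat 20: 20 mod 2 = 0, so hand = L
Throw height = pattern[20 mod 5] = pattern[0] = 1
Lands at beat 20+1=21, 21 mod 2 = 1, so catch hand = R

Answer: L 1 R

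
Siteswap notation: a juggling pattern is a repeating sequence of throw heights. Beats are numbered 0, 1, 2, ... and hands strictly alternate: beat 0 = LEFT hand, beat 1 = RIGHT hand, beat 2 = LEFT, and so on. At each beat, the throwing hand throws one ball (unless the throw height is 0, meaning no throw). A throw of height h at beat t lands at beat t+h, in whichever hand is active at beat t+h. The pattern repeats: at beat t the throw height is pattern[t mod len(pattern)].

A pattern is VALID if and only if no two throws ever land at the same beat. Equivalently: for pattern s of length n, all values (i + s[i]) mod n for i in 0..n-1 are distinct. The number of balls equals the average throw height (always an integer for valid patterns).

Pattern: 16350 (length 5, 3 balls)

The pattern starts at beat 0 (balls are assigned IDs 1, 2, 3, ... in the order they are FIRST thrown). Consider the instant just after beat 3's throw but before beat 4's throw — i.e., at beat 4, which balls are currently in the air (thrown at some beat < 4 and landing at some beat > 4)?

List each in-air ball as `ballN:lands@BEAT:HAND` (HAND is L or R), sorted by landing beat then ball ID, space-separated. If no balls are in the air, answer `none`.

Beat 0 (L): throw ball1 h=1 -> lands@1:R; in-air after throw: [b1@1:R]
Beat 1 (R): throw ball1 h=6 -> lands@7:R; in-air after throw: [b1@7:R]
Beat 2 (L): throw ball2 h=3 -> lands@5:R; in-air after throw: [b2@5:R b1@7:R]
Beat 3 (R): throw ball3 h=5 -> lands@8:L; in-air after throw: [b2@5:R b1@7:R b3@8:L]

Answer: ball2:lands@5:R ball1:lands@7:R ball3:lands@8:L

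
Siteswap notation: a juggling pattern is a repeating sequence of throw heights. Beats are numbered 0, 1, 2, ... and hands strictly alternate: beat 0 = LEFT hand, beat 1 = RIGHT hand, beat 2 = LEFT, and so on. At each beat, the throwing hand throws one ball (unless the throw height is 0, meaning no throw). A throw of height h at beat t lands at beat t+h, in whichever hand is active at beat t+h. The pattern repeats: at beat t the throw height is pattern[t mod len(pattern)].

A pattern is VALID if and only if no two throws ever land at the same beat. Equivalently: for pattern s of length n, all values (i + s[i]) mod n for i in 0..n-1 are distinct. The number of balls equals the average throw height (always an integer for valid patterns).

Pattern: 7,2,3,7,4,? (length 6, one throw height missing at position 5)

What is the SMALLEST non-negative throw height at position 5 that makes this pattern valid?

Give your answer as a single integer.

Answer: 1

Derivation:
i=0: (0 + 7) mod 6 = 1
i=1: (1 + 2) mod 6 = 3
i=2: (2 + 3) mod 6 = 5
i=3: (3 + 7) mod 6 = 4
i=4: (4 + 4) mod 6 = 2
i=5: s[i]=? (unknown)
Known residues: [1, 2, 3, 4, 5]; need a permutation of 0..5, so missing residue r = 0
Need (5 + s) mod 6 = 0; smallest s = (0 - 5) mod 6 = 1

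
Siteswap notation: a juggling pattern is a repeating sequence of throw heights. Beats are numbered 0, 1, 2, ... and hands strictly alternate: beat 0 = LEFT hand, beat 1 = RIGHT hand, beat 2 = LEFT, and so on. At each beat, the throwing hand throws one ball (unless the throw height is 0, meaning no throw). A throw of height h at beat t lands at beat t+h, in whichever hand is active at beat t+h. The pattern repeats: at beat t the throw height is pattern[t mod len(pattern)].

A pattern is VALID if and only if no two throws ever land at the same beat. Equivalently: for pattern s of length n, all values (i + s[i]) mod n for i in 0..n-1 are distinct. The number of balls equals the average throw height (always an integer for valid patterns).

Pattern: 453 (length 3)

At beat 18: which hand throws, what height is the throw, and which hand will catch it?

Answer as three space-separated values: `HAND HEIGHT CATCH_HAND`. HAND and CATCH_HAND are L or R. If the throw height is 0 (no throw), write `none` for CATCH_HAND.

Answer: L 4 L

Derivation:
Beat 18: 18 mod 2 = 0, so hand = L
Throw height = pattern[18 mod 3] = pattern[0] = 4
Lands at beat 18+4=22, 22 mod 2 = 0, so catch hand = L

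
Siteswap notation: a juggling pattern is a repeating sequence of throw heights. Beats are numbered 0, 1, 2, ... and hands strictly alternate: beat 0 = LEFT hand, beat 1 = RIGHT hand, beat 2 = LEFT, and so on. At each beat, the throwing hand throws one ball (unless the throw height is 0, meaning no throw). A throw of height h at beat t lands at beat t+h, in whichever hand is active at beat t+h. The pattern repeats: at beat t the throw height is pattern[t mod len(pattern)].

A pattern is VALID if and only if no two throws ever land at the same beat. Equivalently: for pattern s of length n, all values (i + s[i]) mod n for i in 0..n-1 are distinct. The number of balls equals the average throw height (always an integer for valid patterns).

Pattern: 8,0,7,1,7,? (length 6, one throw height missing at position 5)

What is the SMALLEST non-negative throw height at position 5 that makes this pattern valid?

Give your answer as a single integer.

i=0: (0 + 8) mod 6 = 2
i=1: (1 + 0) mod 6 = 1
i=2: (2 + 7) mod 6 = 3
i=3: (3 + 1) mod 6 = 4
i=4: (4 + 7) mod 6 = 5
i=5: s[i]=? (unknown)
Known residues: [1, 2, 3, 4, 5]; need a permutation of 0..5, so missing residue r = 0
Need (5 + s) mod 6 = 0; smallest s = (0 - 5) mod 6 = 1

Answer: 1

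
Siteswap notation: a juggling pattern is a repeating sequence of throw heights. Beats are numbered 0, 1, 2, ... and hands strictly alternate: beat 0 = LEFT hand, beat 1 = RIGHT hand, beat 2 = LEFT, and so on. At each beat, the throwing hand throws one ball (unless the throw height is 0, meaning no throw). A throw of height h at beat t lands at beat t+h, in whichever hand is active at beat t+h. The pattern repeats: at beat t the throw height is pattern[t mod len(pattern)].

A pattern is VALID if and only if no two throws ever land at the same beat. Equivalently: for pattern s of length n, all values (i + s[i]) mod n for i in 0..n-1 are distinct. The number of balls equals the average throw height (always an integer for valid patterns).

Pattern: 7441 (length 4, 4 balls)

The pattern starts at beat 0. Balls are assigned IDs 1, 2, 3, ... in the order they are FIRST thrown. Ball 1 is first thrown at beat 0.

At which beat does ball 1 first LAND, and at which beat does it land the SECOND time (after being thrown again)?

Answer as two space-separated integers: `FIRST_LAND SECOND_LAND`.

Beat 0 (L): throw ball1 h=7 -> lands@7:R; in-air after throw: [b1@7:R]
Beat 1 (R): throw ball2 h=4 -> lands@5:R; in-air after throw: [b2@5:R b1@7:R]
Beat 2 (L): throw ball3 h=4 -> lands@6:L; in-air after throw: [b2@5:R b3@6:L b1@7:R]
Beat 3 (R): throw ball4 h=1 -> lands@4:L; in-air after throw: [b4@4:L b2@5:R b3@6:L b1@7:R]
Beat 4 (L): throw ball4 h=7 -> lands@11:R; in-air after throw: [b2@5:R b3@6:L b1@7:R b4@11:R]
Beat 5 (R): throw ball2 h=4 -> lands@9:R; in-air after throw: [b3@6:L b1@7:R b2@9:R b4@11:R]
Beat 6 (L): throw ball3 h=4 -> lands@10:L; in-air after throw: [b1@7:R b2@9:R b3@10:L b4@11:R]
Beat 7 (R): throw ball1 h=1 -> lands@8:L; in-air after throw: [b1@8:L b2@9:R b3@10:L b4@11:R]
Beat 8 (L): throw ball1 h=7 -> lands@15:R; in-air after throw: [b2@9:R b3@10:L b4@11:R b1@15:R]
Ball 1: thrown@0 h=7 -> first land @7; rethrown@7 h=1 -> second land @8

Answer: 7 8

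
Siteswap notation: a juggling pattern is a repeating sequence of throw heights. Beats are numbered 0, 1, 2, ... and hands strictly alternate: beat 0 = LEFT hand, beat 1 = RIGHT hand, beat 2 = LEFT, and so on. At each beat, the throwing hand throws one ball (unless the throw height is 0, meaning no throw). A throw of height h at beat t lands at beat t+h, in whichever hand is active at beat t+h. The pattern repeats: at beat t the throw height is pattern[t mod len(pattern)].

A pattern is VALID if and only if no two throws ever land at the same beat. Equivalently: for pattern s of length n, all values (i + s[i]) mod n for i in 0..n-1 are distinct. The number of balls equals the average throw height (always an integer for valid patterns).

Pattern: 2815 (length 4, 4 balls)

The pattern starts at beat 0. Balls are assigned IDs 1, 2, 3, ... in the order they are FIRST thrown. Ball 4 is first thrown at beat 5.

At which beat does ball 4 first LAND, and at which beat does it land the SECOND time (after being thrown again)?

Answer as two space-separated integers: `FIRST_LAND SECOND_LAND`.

Answer: 13 21

Derivation:
Beat 0 (L): throw ball1 h=2 -> lands@2:L; in-air after throw: [b1@2:L]
Beat 1 (R): throw ball2 h=8 -> lands@9:R; in-air after throw: [b1@2:L b2@9:R]
Beat 2 (L): throw ball1 h=1 -> lands@3:R; in-air after throw: [b1@3:R b2@9:R]
Beat 3 (R): throw ball1 h=5 -> lands@8:L; in-air after throw: [b1@8:L b2@9:R]
Beat 4 (L): throw ball3 h=2 -> lands@6:L; in-air after throw: [b3@6:L b1@8:L b2@9:R]
Beat 5 (R): throw ball4 h=8 -> lands@13:R; in-air after throw: [b3@6:L b1@8:L b2@9:R b4@13:R]
Beat 6 (L): throw ball3 h=1 -> lands@7:R; in-air after throw: [b3@7:R b1@8:L b2@9:R b4@13:R]
Beat 7 (R): throw ball3 h=5 -> lands@12:L; in-air after throw: [b1@8:L b2@9:R b3@12:L b4@13:R]
Beat 8 (L): throw ball1 h=2 -> lands@10:L; in-air after throw: [b2@9:R b1@10:L b3@12:L b4@13:R]
Beat 9 (R): throw ball2 h=8 -> lands@17:R; in-air after throw: [b1@10:L b3@12:L b4@13:R b2@17:R]
Beat 10 (L): throw ball1 h=1 -> lands@11:R; in-air after throw: [b1@11:R b3@12:L b4@13:R b2@17:R]
Beat 11 (R): throw ball1 h=5 -> lands@16:L; in-air after throw: [b3@12:L b4@13:R b1@16:L b2@17:R]
Beat 12 (L): throw ball3 h=2 -> lands@14:L; in-air after throw: [b4@13:R b3@14:L b1@16:L b2@17:R]
Beat 13 (R): throw ball4 h=8 -> lands@21:R; in-air after throw: [b3@14:L b1@16:L b2@17:R b4@21:R]
Beat 14 (L): throw ball3 h=1 -> lands@15:R; in-air after throw: [b3@15:R b1@16:L b2@17:R b4@21:R]
Beat 15 (R): throw ball3 h=5 -> lands@20:L; in-air after throw: [b1@16:L b2@17:R b3@20:L b4@21:R]
Beat 16 (L): throw ball1 h=2 -> lands@18:L; in-air after throw: [b2@17:R b1@18:L b3@20:L b4@21:R]
Beat 17 (R): throw ball2 h=8 -> lands@25:R; in-air after throw: [b1@18:L b3@20:L b4@21:R b2@25:R]
Beat 18 (L): throw ball1 h=1 -> lands@19:R; in-air after throw: [b1@19:R b3@20:L b4@21:R b2@25:R]
Beat 19 (R): throw ball1 h=5 -> lands@24:L; in-air after throw: [b3@20:L b4@21:R b1@24:L b2@25:R]
Beat 20 (L): throw ball3 h=2 -> lands@22:L; in-air after throw: [b4@21:R b3@22:L b1@24:L b2@25:R]
Ball 4: thrown@5 h=8 -> first land @13; rethrown@13 h=8 -> second land @21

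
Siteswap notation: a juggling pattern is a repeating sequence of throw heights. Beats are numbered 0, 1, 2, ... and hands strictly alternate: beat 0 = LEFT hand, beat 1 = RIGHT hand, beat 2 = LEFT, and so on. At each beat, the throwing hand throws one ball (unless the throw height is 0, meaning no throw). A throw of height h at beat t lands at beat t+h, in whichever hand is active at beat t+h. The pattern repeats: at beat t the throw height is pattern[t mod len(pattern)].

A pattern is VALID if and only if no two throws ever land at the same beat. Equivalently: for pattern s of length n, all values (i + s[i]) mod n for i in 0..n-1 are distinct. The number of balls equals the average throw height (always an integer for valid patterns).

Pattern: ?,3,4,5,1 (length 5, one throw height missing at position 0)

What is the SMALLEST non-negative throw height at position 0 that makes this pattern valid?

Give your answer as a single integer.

Answer: 2

Derivation:
i=0: s[i]=? (unknown)
i=1: (1 + 3) mod 5 = 4
i=2: (2 + 4) mod 5 = 1
i=3: (3 + 5) mod 5 = 3
i=4: (4 + 1) mod 5 = 0
Known residues: [0, 1, 3, 4]; need a permutation of 0..4, so missing residue r = 2
Need (0 + s) mod 5 = 2; smallest s = (2 - 0) mod 5 = 2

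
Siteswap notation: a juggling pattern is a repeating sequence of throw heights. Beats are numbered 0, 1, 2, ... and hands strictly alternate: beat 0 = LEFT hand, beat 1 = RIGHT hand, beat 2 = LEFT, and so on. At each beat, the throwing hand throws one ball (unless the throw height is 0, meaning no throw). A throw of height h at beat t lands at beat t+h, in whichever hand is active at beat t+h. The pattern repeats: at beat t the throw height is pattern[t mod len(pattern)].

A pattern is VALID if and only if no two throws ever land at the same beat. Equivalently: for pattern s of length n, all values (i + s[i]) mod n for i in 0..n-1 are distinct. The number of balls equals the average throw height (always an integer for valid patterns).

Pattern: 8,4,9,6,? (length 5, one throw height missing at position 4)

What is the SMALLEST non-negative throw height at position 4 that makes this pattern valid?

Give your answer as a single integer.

i=0: (0 + 8) mod 5 = 3
i=1: (1 + 4) mod 5 = 0
i=2: (2 + 9) mod 5 = 1
i=3: (3 + 6) mod 5 = 4
i=4: s[i]=? (unknown)
Known residues: [0, 1, 3, 4]; need a permutation of 0..4, so missing residue r = 2
Need (4 + s) mod 5 = 2; smallest s = (2 - 4) mod 5 = 3

Answer: 3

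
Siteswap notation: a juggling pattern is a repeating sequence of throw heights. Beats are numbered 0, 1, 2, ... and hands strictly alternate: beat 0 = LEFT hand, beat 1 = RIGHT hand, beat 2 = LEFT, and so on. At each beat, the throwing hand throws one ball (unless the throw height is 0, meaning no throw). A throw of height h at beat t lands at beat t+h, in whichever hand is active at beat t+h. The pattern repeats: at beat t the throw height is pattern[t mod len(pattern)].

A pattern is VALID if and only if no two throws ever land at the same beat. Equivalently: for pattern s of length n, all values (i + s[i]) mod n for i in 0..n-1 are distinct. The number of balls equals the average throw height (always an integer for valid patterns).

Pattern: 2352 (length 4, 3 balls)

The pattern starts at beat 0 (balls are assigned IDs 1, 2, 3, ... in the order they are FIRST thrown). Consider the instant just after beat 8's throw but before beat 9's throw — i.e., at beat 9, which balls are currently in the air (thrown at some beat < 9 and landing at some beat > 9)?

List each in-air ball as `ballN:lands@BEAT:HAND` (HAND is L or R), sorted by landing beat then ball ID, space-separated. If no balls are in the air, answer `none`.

Answer: ball3:lands@10:L ball2:lands@11:R

Derivation:
Beat 0 (L): throw ball1 h=2 -> lands@2:L; in-air after throw: [b1@2:L]
Beat 1 (R): throw ball2 h=3 -> lands@4:L; in-air after throw: [b1@2:L b2@4:L]
Beat 2 (L): throw ball1 h=5 -> lands@7:R; in-air after throw: [b2@4:L b1@7:R]
Beat 3 (R): throw ball3 h=2 -> lands@5:R; in-air after throw: [b2@4:L b3@5:R b1@7:R]
Beat 4 (L): throw ball2 h=2 -> lands@6:L; in-air after throw: [b3@5:R b2@6:L b1@7:R]
Beat 5 (R): throw ball3 h=3 -> lands@8:L; in-air after throw: [b2@6:L b1@7:R b3@8:L]
Beat 6 (L): throw ball2 h=5 -> lands@11:R; in-air after throw: [b1@7:R b3@8:L b2@11:R]
Beat 7 (R): throw ball1 h=2 -> lands@9:R; in-air after throw: [b3@8:L b1@9:R b2@11:R]
Beat 8 (L): throw ball3 h=2 -> lands@10:L; in-air after throw: [b1@9:R b3@10:L b2@11:R]
Beat 9 (R): throw ball1 h=3 -> lands@12:L; in-air after throw: [b3@10:L b2@11:R b1@12:L]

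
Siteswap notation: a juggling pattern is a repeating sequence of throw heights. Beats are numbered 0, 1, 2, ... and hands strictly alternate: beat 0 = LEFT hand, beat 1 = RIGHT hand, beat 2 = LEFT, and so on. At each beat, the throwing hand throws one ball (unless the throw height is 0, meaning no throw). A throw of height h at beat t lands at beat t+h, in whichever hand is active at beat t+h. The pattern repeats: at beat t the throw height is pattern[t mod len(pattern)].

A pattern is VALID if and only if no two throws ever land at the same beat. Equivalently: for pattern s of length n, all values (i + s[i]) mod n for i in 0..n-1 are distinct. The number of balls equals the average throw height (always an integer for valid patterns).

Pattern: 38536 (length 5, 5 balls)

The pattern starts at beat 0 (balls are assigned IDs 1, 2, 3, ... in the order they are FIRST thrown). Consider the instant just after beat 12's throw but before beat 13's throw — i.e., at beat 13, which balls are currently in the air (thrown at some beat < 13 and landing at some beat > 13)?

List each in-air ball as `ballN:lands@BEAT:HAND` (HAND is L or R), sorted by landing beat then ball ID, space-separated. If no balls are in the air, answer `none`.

Beat 0 (L): throw ball1 h=3 -> lands@3:R; in-air after throw: [b1@3:R]
Beat 1 (R): throw ball2 h=8 -> lands@9:R; in-air after throw: [b1@3:R b2@9:R]
Beat 2 (L): throw ball3 h=5 -> lands@7:R; in-air after throw: [b1@3:R b3@7:R b2@9:R]
Beat 3 (R): throw ball1 h=3 -> lands@6:L; in-air after throw: [b1@6:L b3@7:R b2@9:R]
Beat 4 (L): throw ball4 h=6 -> lands@10:L; in-air after throw: [b1@6:L b3@7:R b2@9:R b4@10:L]
Beat 5 (R): throw ball5 h=3 -> lands@8:L; in-air after throw: [b1@6:L b3@7:R b5@8:L b2@9:R b4@10:L]
Beat 6 (L): throw ball1 h=8 -> lands@14:L; in-air after throw: [b3@7:R b5@8:L b2@9:R b4@10:L b1@14:L]
Beat 7 (R): throw ball3 h=5 -> lands@12:L; in-air after throw: [b5@8:L b2@9:R b4@10:L b3@12:L b1@14:L]
Beat 8 (L): throw ball5 h=3 -> lands@11:R; in-air after throw: [b2@9:R b4@10:L b5@11:R b3@12:L b1@14:L]
Beat 9 (R): throw ball2 h=6 -> lands@15:R; in-air after throw: [b4@10:L b5@11:R b3@12:L b1@14:L b2@15:R]
Beat 10 (L): throw ball4 h=3 -> lands@13:R; in-air after throw: [b5@11:R b3@12:L b4@13:R b1@14:L b2@15:R]
Beat 11 (R): throw ball5 h=8 -> lands@19:R; in-air after throw: [b3@12:L b4@13:R b1@14:L b2@15:R b5@19:R]
Beat 12 (L): throw ball3 h=5 -> lands@17:R; in-air after throw: [b4@13:R b1@14:L b2@15:R b3@17:R b5@19:R]
Beat 13 (R): throw ball4 h=3 -> lands@16:L; in-air after throw: [b1@14:L b2@15:R b4@16:L b3@17:R b5@19:R]

Answer: ball1:lands@14:L ball2:lands@15:R ball3:lands@17:R ball5:lands@19:R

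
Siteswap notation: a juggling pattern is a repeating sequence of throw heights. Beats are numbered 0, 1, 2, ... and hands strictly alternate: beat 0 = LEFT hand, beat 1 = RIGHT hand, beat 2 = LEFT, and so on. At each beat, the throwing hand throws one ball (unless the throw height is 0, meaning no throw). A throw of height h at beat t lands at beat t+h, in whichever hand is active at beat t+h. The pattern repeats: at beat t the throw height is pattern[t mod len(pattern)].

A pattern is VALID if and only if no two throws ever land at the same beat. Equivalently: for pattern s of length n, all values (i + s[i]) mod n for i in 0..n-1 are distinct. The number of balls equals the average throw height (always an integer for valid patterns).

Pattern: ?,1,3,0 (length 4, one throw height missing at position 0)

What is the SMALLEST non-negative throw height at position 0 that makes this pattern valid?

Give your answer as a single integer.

i=0: s[i]=? (unknown)
i=1: (1 + 1) mod 4 = 2
i=2: (2 + 3) mod 4 = 1
i=3: (3 + 0) mod 4 = 3
Known residues: [1, 2, 3]; need a permutation of 0..3, so missing residue r = 0
Need (0 + s) mod 4 = 0; smallest s = (0 - 0) mod 4 = 0

Answer: 0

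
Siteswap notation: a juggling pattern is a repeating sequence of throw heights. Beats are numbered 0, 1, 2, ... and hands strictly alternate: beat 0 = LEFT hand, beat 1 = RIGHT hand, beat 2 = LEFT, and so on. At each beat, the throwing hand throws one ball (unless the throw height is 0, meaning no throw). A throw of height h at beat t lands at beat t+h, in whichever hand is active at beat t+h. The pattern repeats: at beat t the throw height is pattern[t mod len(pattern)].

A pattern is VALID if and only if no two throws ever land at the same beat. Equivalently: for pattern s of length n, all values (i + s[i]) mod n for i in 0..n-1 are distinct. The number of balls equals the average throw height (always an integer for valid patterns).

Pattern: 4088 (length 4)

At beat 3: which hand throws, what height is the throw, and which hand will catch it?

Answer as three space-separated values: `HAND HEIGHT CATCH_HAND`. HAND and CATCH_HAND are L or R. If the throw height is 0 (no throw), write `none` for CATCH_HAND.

Beat 3: 3 mod 2 = 1, so hand = R
Throw height = pattern[3 mod 4] = pattern[3] = 8
Lands at beat 3+8=11, 11 mod 2 = 1, so catch hand = R

Answer: R 8 R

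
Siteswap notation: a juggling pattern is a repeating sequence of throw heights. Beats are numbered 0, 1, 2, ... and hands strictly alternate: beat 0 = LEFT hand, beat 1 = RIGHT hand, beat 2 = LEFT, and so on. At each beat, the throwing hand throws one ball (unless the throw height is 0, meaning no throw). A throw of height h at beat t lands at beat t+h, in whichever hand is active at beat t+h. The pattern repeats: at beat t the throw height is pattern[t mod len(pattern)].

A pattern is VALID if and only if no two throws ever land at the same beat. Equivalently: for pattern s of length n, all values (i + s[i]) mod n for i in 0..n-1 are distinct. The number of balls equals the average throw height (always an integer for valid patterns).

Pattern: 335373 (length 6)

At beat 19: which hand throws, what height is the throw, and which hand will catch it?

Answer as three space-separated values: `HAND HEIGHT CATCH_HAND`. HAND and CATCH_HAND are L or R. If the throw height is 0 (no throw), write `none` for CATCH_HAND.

Beat 19: 19 mod 2 = 1, so hand = R
Throw height = pattern[19 mod 6] = pattern[1] = 3
Lands at beat 19+3=22, 22 mod 2 = 0, so catch hand = L

Answer: R 3 L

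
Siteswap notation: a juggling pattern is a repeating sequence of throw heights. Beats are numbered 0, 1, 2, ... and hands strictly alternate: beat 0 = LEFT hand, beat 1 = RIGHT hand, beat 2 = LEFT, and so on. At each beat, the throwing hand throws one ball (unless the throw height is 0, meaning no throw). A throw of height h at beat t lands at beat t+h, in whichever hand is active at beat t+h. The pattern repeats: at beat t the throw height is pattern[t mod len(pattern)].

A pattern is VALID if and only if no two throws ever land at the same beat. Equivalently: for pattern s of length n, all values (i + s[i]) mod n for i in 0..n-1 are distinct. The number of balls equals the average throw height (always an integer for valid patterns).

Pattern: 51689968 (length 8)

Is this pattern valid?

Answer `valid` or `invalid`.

i=0: (i + s[i]) mod n = (0 + 5) mod 8 = 5
i=1: (i + s[i]) mod n = (1 + 1) mod 8 = 2
i=2: (i + s[i]) mod n = (2 + 6) mod 8 = 0
i=3: (i + s[i]) mod n = (3 + 8) mod 8 = 3
i=4: (i + s[i]) mod n = (4 + 9) mod 8 = 5
i=5: (i + s[i]) mod n = (5 + 9) mod 8 = 6
i=6: (i + s[i]) mod n = (6 + 6) mod 8 = 4
i=7: (i + s[i]) mod n = (7 + 8) mod 8 = 7
Residues: [5, 2, 0, 3, 5, 6, 4, 7], distinct: False

Answer: invalid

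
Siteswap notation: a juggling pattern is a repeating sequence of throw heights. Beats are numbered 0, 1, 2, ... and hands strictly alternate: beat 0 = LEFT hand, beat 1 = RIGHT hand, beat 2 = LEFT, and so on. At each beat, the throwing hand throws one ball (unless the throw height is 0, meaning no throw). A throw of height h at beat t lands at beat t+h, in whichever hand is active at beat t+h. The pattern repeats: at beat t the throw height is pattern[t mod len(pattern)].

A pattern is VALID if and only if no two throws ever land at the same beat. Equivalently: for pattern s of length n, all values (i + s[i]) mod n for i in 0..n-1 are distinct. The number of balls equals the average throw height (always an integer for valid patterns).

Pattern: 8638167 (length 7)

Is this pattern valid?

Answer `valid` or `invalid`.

Answer: invalid

Derivation:
i=0: (i + s[i]) mod n = (0 + 8) mod 7 = 1
i=1: (i + s[i]) mod n = (1 + 6) mod 7 = 0
i=2: (i + s[i]) mod n = (2 + 3) mod 7 = 5
i=3: (i + s[i]) mod n = (3 + 8) mod 7 = 4
i=4: (i + s[i]) mod n = (4 + 1) mod 7 = 5
i=5: (i + s[i]) mod n = (5 + 6) mod 7 = 4
i=6: (i + s[i]) mod n = (6 + 7) mod 7 = 6
Residues: [1, 0, 5, 4, 5, 4, 6], distinct: False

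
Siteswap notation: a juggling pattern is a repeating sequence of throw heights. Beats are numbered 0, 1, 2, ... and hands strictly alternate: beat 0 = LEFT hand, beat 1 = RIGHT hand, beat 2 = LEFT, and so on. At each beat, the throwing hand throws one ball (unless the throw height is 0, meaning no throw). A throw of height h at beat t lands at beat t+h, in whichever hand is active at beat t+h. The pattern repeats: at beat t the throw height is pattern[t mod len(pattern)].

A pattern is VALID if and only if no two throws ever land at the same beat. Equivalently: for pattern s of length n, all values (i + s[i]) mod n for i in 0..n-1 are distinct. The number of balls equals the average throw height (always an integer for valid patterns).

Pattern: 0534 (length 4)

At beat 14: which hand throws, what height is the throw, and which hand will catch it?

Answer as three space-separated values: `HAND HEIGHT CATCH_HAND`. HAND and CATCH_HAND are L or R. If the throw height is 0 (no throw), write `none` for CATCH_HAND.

Answer: L 3 R

Derivation:
Beat 14: 14 mod 2 = 0, so hand = L
Throw height = pattern[14 mod 4] = pattern[2] = 3
Lands at beat 14+3=17, 17 mod 2 = 1, so catch hand = R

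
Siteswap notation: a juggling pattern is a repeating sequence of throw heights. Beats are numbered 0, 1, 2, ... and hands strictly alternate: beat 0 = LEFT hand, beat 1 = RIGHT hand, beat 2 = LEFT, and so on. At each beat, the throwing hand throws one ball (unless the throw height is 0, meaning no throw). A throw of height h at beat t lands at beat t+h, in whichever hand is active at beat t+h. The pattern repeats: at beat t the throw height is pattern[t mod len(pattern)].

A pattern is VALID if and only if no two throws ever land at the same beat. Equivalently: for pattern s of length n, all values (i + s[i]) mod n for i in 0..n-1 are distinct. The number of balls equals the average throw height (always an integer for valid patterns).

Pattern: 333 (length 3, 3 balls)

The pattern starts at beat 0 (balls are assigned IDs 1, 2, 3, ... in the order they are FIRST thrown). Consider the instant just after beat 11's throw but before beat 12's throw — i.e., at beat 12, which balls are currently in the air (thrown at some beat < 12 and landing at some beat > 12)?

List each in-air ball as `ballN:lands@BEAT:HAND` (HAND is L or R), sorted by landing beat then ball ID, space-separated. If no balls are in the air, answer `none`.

Answer: ball2:lands@13:R ball3:lands@14:L

Derivation:
Beat 0 (L): throw ball1 h=3 -> lands@3:R; in-air after throw: [b1@3:R]
Beat 1 (R): throw ball2 h=3 -> lands@4:L; in-air after throw: [b1@3:R b2@4:L]
Beat 2 (L): throw ball3 h=3 -> lands@5:R; in-air after throw: [b1@3:R b2@4:L b3@5:R]
Beat 3 (R): throw ball1 h=3 -> lands@6:L; in-air after throw: [b2@4:L b3@5:R b1@6:L]
Beat 4 (L): throw ball2 h=3 -> lands@7:R; in-air after throw: [b3@5:R b1@6:L b2@7:R]
Beat 5 (R): throw ball3 h=3 -> lands@8:L; in-air after throw: [b1@6:L b2@7:R b3@8:L]
Beat 6 (L): throw ball1 h=3 -> lands@9:R; in-air after throw: [b2@7:R b3@8:L b1@9:R]
Beat 7 (R): throw ball2 h=3 -> lands@10:L; in-air after throw: [b3@8:L b1@9:R b2@10:L]
Beat 8 (L): throw ball3 h=3 -> lands@11:R; in-air after throw: [b1@9:R b2@10:L b3@11:R]
Beat 9 (R): throw ball1 h=3 -> lands@12:L; in-air after throw: [b2@10:L b3@11:R b1@12:L]
Beat 10 (L): throw ball2 h=3 -> lands@13:R; in-air after throw: [b3@11:R b1@12:L b2@13:R]
Beat 11 (R): throw ball3 h=3 -> lands@14:L; in-air after throw: [b1@12:L b2@13:R b3@14:L]
Beat 12 (L): throw ball1 h=3 -> lands@15:R; in-air after throw: [b2@13:R b3@14:L b1@15:R]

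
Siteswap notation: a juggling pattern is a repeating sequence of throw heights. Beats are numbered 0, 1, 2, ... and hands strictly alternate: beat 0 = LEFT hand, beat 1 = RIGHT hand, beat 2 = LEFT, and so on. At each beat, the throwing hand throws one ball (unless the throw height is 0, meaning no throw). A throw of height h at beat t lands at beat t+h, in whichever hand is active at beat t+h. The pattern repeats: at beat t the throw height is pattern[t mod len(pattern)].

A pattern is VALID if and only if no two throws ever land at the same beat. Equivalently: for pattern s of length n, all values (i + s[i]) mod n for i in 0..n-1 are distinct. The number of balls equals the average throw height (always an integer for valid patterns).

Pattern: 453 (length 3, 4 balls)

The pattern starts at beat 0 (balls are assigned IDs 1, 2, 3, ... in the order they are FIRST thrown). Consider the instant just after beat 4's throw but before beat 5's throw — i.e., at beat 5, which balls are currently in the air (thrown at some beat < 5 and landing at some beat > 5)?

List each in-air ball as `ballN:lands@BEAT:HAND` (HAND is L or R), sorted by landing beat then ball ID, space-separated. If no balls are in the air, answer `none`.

Answer: ball2:lands@6:L ball4:lands@7:R ball1:lands@9:R

Derivation:
Beat 0 (L): throw ball1 h=4 -> lands@4:L; in-air after throw: [b1@4:L]
Beat 1 (R): throw ball2 h=5 -> lands@6:L; in-air after throw: [b1@4:L b2@6:L]
Beat 2 (L): throw ball3 h=3 -> lands@5:R; in-air after throw: [b1@4:L b3@5:R b2@6:L]
Beat 3 (R): throw ball4 h=4 -> lands@7:R; in-air after throw: [b1@4:L b3@5:R b2@6:L b4@7:R]
Beat 4 (L): throw ball1 h=5 -> lands@9:R; in-air after throw: [b3@5:R b2@6:L b4@7:R b1@9:R]
Beat 5 (R): throw ball3 h=3 -> lands@8:L; in-air after throw: [b2@6:L b4@7:R b3@8:L b1@9:R]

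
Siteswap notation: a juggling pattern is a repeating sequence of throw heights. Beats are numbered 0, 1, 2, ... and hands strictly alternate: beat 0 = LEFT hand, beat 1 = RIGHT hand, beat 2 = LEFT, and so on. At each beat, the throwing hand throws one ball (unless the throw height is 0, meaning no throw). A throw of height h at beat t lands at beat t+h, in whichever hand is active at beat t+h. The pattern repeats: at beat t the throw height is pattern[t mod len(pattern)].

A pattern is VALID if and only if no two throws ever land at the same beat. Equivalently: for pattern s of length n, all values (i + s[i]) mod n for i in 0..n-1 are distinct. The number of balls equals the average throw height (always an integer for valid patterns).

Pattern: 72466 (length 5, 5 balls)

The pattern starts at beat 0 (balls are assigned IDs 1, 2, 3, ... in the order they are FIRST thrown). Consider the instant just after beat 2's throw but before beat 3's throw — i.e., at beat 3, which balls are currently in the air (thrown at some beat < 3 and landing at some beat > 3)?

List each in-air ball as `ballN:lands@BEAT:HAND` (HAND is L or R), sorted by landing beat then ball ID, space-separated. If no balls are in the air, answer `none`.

Beat 0 (L): throw ball1 h=7 -> lands@7:R; in-air after throw: [b1@7:R]
Beat 1 (R): throw ball2 h=2 -> lands@3:R; in-air after throw: [b2@3:R b1@7:R]
Beat 2 (L): throw ball3 h=4 -> lands@6:L; in-air after throw: [b2@3:R b3@6:L b1@7:R]
Beat 3 (R): throw ball2 h=6 -> lands@9:R; in-air after throw: [b3@6:L b1@7:R b2@9:R]

Answer: ball3:lands@6:L ball1:lands@7:R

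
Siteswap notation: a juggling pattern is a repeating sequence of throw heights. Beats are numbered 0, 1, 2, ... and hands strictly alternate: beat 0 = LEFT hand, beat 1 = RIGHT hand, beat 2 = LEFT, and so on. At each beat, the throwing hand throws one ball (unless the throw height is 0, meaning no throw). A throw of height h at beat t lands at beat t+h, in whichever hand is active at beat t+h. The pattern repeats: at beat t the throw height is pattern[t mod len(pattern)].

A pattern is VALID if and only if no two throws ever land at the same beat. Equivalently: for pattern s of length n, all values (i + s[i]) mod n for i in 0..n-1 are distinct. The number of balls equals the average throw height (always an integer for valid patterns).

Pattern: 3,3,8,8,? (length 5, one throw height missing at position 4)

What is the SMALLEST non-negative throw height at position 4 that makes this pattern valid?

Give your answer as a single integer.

Answer: 3

Derivation:
i=0: (0 + 3) mod 5 = 3
i=1: (1 + 3) mod 5 = 4
i=2: (2 + 8) mod 5 = 0
i=3: (3 + 8) mod 5 = 1
i=4: s[i]=? (unknown)
Known residues: [0, 1, 3, 4]; need a permutation of 0..4, so missing residue r = 2
Need (4 + s) mod 5 = 2; smallest s = (2 - 4) mod 5 = 3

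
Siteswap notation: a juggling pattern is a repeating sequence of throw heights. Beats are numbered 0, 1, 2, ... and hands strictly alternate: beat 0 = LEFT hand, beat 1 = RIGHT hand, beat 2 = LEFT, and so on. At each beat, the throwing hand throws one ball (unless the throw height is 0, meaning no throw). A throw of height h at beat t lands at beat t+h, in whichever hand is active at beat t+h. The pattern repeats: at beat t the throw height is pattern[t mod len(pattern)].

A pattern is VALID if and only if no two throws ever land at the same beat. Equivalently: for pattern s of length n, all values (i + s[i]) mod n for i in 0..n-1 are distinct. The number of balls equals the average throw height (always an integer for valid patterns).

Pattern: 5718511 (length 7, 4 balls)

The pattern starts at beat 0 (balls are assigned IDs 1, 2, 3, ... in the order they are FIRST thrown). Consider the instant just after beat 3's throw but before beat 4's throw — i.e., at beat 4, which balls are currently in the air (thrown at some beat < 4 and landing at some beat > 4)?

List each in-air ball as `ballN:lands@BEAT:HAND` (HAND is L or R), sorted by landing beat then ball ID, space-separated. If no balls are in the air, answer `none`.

Beat 0 (L): throw ball1 h=5 -> lands@5:R; in-air after throw: [b1@5:R]
Beat 1 (R): throw ball2 h=7 -> lands@8:L; in-air after throw: [b1@5:R b2@8:L]
Beat 2 (L): throw ball3 h=1 -> lands@3:R; in-air after throw: [b3@3:R b1@5:R b2@8:L]
Beat 3 (R): throw ball3 h=8 -> lands@11:R; in-air after throw: [b1@5:R b2@8:L b3@11:R]
Beat 4 (L): throw ball4 h=5 -> lands@9:R; in-air after throw: [b1@5:R b2@8:L b4@9:R b3@11:R]

Answer: ball1:lands@5:R ball2:lands@8:L ball3:lands@11:R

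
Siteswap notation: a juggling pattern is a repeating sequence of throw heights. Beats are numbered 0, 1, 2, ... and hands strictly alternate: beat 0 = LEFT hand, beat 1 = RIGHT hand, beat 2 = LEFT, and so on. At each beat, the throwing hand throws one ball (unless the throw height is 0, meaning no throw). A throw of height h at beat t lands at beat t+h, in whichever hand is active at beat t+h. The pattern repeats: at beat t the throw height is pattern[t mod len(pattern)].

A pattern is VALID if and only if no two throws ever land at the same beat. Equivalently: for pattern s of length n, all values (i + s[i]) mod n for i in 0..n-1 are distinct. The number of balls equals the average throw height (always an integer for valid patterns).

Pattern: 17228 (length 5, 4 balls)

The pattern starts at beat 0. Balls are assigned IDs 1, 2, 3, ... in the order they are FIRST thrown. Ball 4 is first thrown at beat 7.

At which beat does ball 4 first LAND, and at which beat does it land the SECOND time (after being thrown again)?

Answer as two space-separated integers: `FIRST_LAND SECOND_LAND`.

Beat 0 (L): throw ball1 h=1 -> lands@1:R; in-air after throw: [b1@1:R]
Beat 1 (R): throw ball1 h=7 -> lands@8:L; in-air after throw: [b1@8:L]
Beat 2 (L): throw ball2 h=2 -> lands@4:L; in-air after throw: [b2@4:L b1@8:L]
Beat 3 (R): throw ball3 h=2 -> lands@5:R; in-air after throw: [b2@4:L b3@5:R b1@8:L]
Beat 4 (L): throw ball2 h=8 -> lands@12:L; in-air after throw: [b3@5:R b1@8:L b2@12:L]
Beat 5 (R): throw ball3 h=1 -> lands@6:L; in-air after throw: [b3@6:L b1@8:L b2@12:L]
Beat 6 (L): throw ball3 h=7 -> lands@13:R; in-air after throw: [b1@8:L b2@12:L b3@13:R]
Beat 7 (R): throw ball4 h=2 -> lands@9:R; in-air after throw: [b1@8:L b4@9:R b2@12:L b3@13:R]
Beat 8 (L): throw ball1 h=2 -> lands@10:L; in-air after throw: [b4@9:R b1@10:L b2@12:L b3@13:R]
Beat 9 (R): throw ball4 h=8 -> lands@17:R; in-air after throw: [b1@10:L b2@12:L b3@13:R b4@17:R]
Beat 10 (L): throw ball1 h=1 -> lands@11:R; in-air after throw: [b1@11:R b2@12:L b3@13:R b4@17:R]
Beat 11 (R): throw ball1 h=7 -> lands@18:L; in-air after throw: [b2@12:L b3@13:R b4@17:R b1@18:L]
Beat 12 (L): throw ball2 h=2 -> lands@14:L; in-air after throw: [b3@13:R b2@14:L b4@17:R b1@18:L]
Beat 13 (R): throw ball3 h=2 -> lands@15:R; in-air after throw: [b2@14:L b3@15:R b4@17:R b1@18:L]
Beat 14 (L): throw ball2 h=8 -> lands@22:L; in-air after throw: [b3@15:R b4@17:R b1@18:L b2@22:L]
Beat 15 (R): throw ball3 h=1 -> lands@16:L; in-air after throw: [b3@16:L b4@17:R b1@18:L b2@22:L]
Beat 16 (L): throw ball3 h=7 -> lands@23:R; in-air after throw: [b4@17:R b1@18:L b2@22:L b3@23:R]
Beat 17 (R): throw ball4 h=2 -> lands@19:R; in-air after throw: [b1@18:L b4@19:R b2@22:L b3@23:R]
Ball 4: thrown@7 h=2 -> first land @9; rethrown@9 h=8 -> second land @17

Answer: 9 17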